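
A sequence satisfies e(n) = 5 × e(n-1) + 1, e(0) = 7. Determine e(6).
Computing step by step:
e(0) = 7
e(1) = 5 × 7 + 1 = 36
e(2) = 5 × 36 + 1 = 181
e(3) = 5 × 181 + 1 = 906
e(4) = 5 × 906 + 1 = 4531
e(5) = 5 × 4531 + 1 = 22656
e(6) = 5 × 22656 + 1 = 113281

113281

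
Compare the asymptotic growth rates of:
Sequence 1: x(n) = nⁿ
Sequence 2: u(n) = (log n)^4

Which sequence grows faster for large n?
Comparing growth rates:
Growth-rate hierarchy: log n ≺ any polynomial ≺ any exponential cⁿ (c>1) ≺ n! ≺ nⁿ.
super-exponential nⁿ dominates polylogarithmic (log n)^4 asymptotically.

x(n) grows faster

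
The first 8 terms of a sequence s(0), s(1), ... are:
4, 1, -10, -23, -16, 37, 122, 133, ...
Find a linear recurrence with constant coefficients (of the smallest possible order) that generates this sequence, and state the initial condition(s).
Look for the lowest-order linear relation among consecutive terms.
Observation: s(n) - 2·s(n-1) - (-3)·s(n-2) = 0 holds for the shown terms, and no order-1 relation s(n) = α·s(n-1) + β fits.
Check at n=3: 2·-10 + (-3)·1 = -23. ✓

s(n) = 2s(n-1) - 3s(n-2), s(0) = 4, s(1) = 1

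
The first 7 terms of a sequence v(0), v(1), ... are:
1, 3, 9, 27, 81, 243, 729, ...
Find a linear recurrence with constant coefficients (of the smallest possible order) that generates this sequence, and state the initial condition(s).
Look for the lowest-order linear relation among consecutive terms.
Observation: each term is 3× the previous.
Check at n=2: 3·3 = 9. ✓

v(n) = 3 × v(n-1), v(0) = 1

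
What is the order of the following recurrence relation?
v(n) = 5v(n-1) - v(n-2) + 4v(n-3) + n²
The order is the largest lag k for which v(n-k) appears. Here the deepest term is v(n-3) (the n² term is non-homogeneous and does not affect the order), so the order is 3.

Order 3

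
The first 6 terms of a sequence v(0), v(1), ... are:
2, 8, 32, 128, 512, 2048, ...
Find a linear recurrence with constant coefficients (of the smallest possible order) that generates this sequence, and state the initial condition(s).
Look for the lowest-order linear relation among consecutive terms.
Observation: each term is 4× the previous.
Check at n=2: 4·8 = 32. ✓

v(n) = 4 × v(n-1), v(0) = 2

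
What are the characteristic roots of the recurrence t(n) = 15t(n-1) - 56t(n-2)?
Substitute t(n) = rⁿ and divide through by rⁿ⁻²: r² - 15r + 56 = 0
Factor: (r - 7)(r - 8) = 0, so r = 7, 8.
General solution: t(n) = A·7ⁿ + B·8ⁿ

Characteristic: r² - 15r + 56 = 0, Roots: r = 7, 8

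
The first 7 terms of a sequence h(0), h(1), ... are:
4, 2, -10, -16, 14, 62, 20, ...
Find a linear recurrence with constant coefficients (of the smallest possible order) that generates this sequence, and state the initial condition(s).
Look for the lowest-order linear relation among consecutive terms.
Observation: h(n) - 1·h(n-1) - (-3)·h(n-2) = 0 holds for the shown terms, and no order-1 relation h(n) = α·h(n-1) + β fits.
Check at n=3: 1·-10 + (-3)·2 = -16. ✓

h(n) = h(n-1) - 3h(n-2), h(0) = 4, h(1) = 2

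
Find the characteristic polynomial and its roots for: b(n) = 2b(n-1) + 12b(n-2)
Substitute b(n) = rⁿ and divide through by rⁿ⁻²: r² - 2r - 12 = 0
Discriminant: 2² + 4·12 = 52, not a perfect square, so by the quadratic formula r = (2 ± √52)/2.
General solution: b(n) = A·r₁ⁿ + B·r₂ⁿ where r₁,r₂ = (2 ± √52)/2

Characteristic: r² - 2r - 12 = 0, Roots: r = (2 ± √52)/2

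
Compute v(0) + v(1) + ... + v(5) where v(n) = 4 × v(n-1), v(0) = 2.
Computing the sequence terms: 2, 8, 32, 128, 512, 2048
Adding these values together:

2730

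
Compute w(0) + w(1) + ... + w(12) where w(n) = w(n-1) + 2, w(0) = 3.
Computing the sequence terms: 3, 5, 7, 9, 11, 13, 15, 17, 19, 21, 23, 25, 27
Adding these values together:

195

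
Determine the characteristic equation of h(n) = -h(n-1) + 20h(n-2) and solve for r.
Substitute h(n) = rⁿ and divide through by rⁿ⁻²: r² + r - 20 = 0
Factor: (r + 5)(r - 4) = 0, so r = -5, 4.
General solution: h(n) = A·(-5)ⁿ + B·4ⁿ

Characteristic: r² + r - 20 = 0, Roots: r = -5, 4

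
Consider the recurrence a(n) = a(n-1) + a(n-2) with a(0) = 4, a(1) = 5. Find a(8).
Computing the sequence terms:
4, 5, 9, 14, 23, 37, 60, 97, 157

157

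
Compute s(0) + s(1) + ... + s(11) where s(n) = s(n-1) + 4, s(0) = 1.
Computing the sequence terms: 1, 5, 9, 13, 17, 21, 25, 29, 33, 37, 41, 45
Adding these values together:

276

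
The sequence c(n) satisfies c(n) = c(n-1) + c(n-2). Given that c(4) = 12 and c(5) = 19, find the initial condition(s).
Work backwards using c(k) = c(k+2) - c(k+1):
c(3) = c(5) - c(4) = 19 - 12 = 7
c(2) = c(4) - c(3) = 12 - 7 = 5
c(1) = c(3) - c(2) = 7 - 5 = 2
c(0) = c(2) - c(1) = 5 - 2 = 3

c(0) = 3, c(1) = 2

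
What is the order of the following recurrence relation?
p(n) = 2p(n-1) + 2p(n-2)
The order is the largest lag k for which p(n-k) appears. Here the deepest term is p(n-2), so the order is 2.

Order 2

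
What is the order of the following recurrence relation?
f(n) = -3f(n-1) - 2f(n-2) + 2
The order is the largest lag k for which f(n-k) appears. Here the deepest term is f(n-2) (the 2 term is non-homogeneous and does not affect the order), so the order is 2.

Order 2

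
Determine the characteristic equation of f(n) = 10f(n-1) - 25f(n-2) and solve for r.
Substitute f(n) = rⁿ and divide through by rⁿ⁻²: r² - 10r + 25 = 0
Factor: (r - 5)² = 0, so r = 5 (double root).
General solution: f(n) = (A + Bn)·5ⁿ

Characteristic: r² - 10r + 25 = 0, Roots: r = 5 (double root)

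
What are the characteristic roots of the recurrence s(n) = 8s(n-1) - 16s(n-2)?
Substitute s(n) = rⁿ and divide through by rⁿ⁻²: r² - 8r + 16 = 0
Factor: (r - 4)² = 0, so r = 4 (double root).
General solution: s(n) = (A + Bn)·4ⁿ

Characteristic: r² - 8r + 16 = 0, Roots: r = 4 (double root)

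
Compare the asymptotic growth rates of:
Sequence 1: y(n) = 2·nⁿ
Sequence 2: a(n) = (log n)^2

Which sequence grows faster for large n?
Comparing growth rates:
Growth-rate hierarchy: log n ≺ any polynomial ≺ any exponential cⁿ (c>1) ≺ n! ≺ nⁿ.
super-exponential nⁿ dominates polylogarithmic (log n)^2 asymptotically.

y(n) grows faster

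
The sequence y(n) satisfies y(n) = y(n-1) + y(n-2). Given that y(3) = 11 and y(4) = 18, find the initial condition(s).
Work backwards using y(k) = y(k+2) - y(k+1):
y(2) = y(4) - y(3) = 18 - 11 = 7
y(1) = y(3) - y(2) = 11 - 7 = 4
y(0) = y(2) - y(1) = 7 - 4 = 3

y(0) = 3, y(1) = 4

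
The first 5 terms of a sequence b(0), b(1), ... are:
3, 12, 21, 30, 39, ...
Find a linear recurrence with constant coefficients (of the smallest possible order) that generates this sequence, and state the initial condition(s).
Look for the lowest-order linear relation among consecutive terms.
Observation: consecutive differences are constant (= 9).
Check at n=2: 1·12 + 9 = 21. ✓

b(n) = b(n-1) + 9, b(0) = 3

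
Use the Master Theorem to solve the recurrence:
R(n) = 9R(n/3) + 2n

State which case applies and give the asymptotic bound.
Master Theorem template: R(n) = a·R(n/b) + f(n).
Here: a=9, b=3, f(n)=2n
Compute log_b(a) = log_3(9) = 2.
f(n) = 2n = O(n^(2-ε)) with ε = 1. Case 1: R(n) = Θ(n^log_b(a)) = Θ(n^2).

Case 1: R(n) = Θ(n^2)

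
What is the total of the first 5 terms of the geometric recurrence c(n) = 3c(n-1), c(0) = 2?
Computing the sequence terms: 2, 6, 18, 54, 162
Adding these values together:

242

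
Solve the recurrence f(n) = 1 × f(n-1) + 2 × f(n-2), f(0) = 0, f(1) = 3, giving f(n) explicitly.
Recurrence: f(n) = 1 × f(n-1) + 2 × f(n-2), initial: f(0) = 0, f(1) = 3.
Characteristic equation: r² - 1r - 2 = 0, which factors as (r - 2)(r + 1) = 0, so r = 2, -1. General solution f(n) = A·2ⁿ + B·(-1)ⁿ. From f(0) = 0: A + B = 0. From f(1) = 3: 2A - 1B = 3. Solving gives A = 1, B = -1.

f(n) = 2ⁿ - (-1)ⁿ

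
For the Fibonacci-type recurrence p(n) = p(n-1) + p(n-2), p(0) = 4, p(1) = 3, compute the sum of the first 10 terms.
Computing the sequence terms: 4, 3, 7, 10, 17, 27, 44, 71, 115, 186
Adding these values together:

484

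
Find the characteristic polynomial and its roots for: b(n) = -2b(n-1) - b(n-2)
Substitute b(n) = rⁿ and divide through by rⁿ⁻²: r² + 2r + 1 = 0
Factor: (r + 1)² = 0, so r = -1 (double root).
General solution: b(n) = (A + Bn)·(-1)ⁿ

Characteristic: r² + 2r + 1 = 0, Roots: r = -1 (double root)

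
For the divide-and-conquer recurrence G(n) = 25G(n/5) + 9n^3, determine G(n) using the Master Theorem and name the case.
Master Theorem template: G(n) = a·G(n/b) + f(n).
Here: a=25, b=5, f(n)=9n^3
Compute log_b(a) = log_5(25) = 2.
f(n) = 9n^3 = Ω(n^(2+ε)) with ε = 1, and the regularity condition holds (a·f(n/b) = (a/b^3)·f(n) with a/b^3 = 5^-1 < 1). Case 3: G(n) = Θ(f(n)) = Θ(n^3).

Case 3: G(n) = Θ(n^3)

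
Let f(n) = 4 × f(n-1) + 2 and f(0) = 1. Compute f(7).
Computing step by step:
f(0) = 1
f(1) = 4 × 1 + 2 = 6
f(2) = 4 × 6 + 2 = 26
f(3) = 4 × 26 + 2 = 106
f(4) = 4 × 106 + 2 = 426
f(5) = 4 × 426 + 2 = 1706
f(6) = 4 × 1706 + 2 = 6826
f(7) = 4 × 6826 + 2 = 27306

27306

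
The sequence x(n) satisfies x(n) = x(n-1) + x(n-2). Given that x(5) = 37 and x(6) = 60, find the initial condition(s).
Work backwards using x(k) = x(k+2) - x(k+1):
x(4) = x(6) - x(5) = 60 - 37 = 23
x(3) = x(5) - x(4) = 37 - 23 = 14
x(2) = x(4) - x(3) = 23 - 14 = 9
x(1) = x(3) - x(2) = 14 - 9 = 5
x(0) = x(2) - x(1) = 9 - 5 = 4

x(0) = 4, x(1) = 5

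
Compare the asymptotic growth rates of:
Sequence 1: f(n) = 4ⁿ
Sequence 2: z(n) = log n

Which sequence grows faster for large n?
Comparing growth rates:
Growth-rate hierarchy: log n ≺ any polynomial ≺ any exponential cⁿ (c>1) ≺ n! ≺ nⁿ.
exponential base 4 dominates logarithmic asymptotically.

f(n) grows faster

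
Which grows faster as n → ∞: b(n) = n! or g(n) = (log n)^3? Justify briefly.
Comparing growth rates:
Growth-rate hierarchy: log n ≺ any polynomial ≺ any exponential cⁿ (c>1) ≺ n! ≺ nⁿ.
factorial dominates polylogarithmic (log n)^3 asymptotically.

b(n) grows faster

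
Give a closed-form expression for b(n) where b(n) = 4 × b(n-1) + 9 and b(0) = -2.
Recurrence: b(n) = 4 × b(n-1) + 9, initial: b(0) = -2.
Try b(n) = A·4ⁿ + C. Substituting: A·4ⁿ + C = 4(A·4ⁿ⁻¹ + C) + 9 = A·4ⁿ + 4C + 9, so C = 4C + 9, giving C = -3. Then b(0) = A - 3 = -2 gives A = 1.

b(n) = 4ⁿ - 3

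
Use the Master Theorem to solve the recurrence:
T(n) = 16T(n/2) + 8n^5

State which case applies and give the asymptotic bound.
Master Theorem template: T(n) = a·T(n/b) + f(n).
Here: a=16, b=2, f(n)=8n^5
Compute log_b(a) = log_2(16) = 4.
f(n) = 8n^5 = Ω(n^(4+ε)) with ε = 1, and the regularity condition holds (a·f(n/b) = (a/b^5)·f(n) with a/b^5 = 2^-1 < 1). Case 3: T(n) = Θ(f(n)) = Θ(n^5).

Case 3: T(n) = Θ(n^5)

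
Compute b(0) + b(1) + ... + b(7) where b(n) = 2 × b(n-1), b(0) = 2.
Computing the sequence terms: 2, 4, 8, 16, 32, 64, 128, 256
Adding these values together:

510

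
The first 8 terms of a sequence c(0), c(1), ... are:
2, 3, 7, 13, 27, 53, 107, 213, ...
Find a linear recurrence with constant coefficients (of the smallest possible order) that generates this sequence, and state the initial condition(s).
Look for the lowest-order linear relation among consecutive terms.
Observation: c(n) - 1·c(n-1) - (2)·c(n-2) = 0 holds for the shown terms, and no order-1 relation c(n) = α·c(n-1) + β fits.
Check at n=3: 1·7 + (2)·3 = 13. ✓

c(n) = c(n-1) + 2c(n-2), c(0) = 2, c(1) = 3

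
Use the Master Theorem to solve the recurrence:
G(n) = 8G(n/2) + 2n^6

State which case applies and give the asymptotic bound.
Master Theorem template: G(n) = a·G(n/b) + f(n).
Here: a=8, b=2, f(n)=2n^6
Compute log_b(a) = log_2(8) = 3.
f(n) = 2n^6 = Ω(n^(3+ε)) with ε = 3, and the regularity condition holds (a·f(n/b) = (a/b^6)·f(n) with a/b^6 = 2^-3 < 1). Case 3: G(n) = Θ(f(n)) = Θ(n^6).

Case 3: G(n) = Θ(n^6)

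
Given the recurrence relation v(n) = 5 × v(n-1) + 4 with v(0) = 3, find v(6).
Computing step by step:
v(0) = 3
v(1) = 5 × 3 + 4 = 19
v(2) = 5 × 19 + 4 = 99
v(3) = 5 × 99 + 4 = 499
v(4) = 5 × 499 + 4 = 2499
v(5) = 5 × 2499 + 4 = 12499
v(6) = 5 × 12499 + 4 = 62499

62499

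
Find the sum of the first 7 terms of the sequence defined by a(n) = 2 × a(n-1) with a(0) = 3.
Computing the sequence terms: 3, 6, 12, 24, 48, 96, 192
Adding these values together:

381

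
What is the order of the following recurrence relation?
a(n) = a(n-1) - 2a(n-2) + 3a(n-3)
The order is the largest lag k for which a(n-k) appears. Here the deepest term is a(n-3), so the order is 3.

Order 3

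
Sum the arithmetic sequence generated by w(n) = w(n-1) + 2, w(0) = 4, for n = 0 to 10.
Computing the sequence terms: 4, 6, 8, 10, 12, 14, 16, 18, 20, 22, 24
Adding these values together:

154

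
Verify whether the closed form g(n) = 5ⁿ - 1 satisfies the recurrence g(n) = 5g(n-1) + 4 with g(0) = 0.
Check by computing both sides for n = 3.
From the recurrence with g(0) = 0:
  g(0) = 0, g(1) = 4, g(2) = 24, g(3) = 124
  so the recurrence gives g(3) = 124.
From the proposed closed form g(n) = 5ⁿ - 1:
  g(3) = 124.
Both sides give 124 at n = 3, and the initial condition(s) match, so the closed form is consistent.

Yes, the closed form is correct.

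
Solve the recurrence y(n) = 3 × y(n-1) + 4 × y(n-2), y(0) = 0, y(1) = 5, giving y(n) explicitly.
Recurrence: y(n) = 3 × y(n-1) + 4 × y(n-2), initial: y(0) = 0, y(1) = 5.
Characteristic equation: r² - 3r - 4 = 0, which factors as (r - 4)(r + 1) = 0, so r = 4, -1. General solution y(n) = A·4ⁿ + B·(-1)ⁿ. From y(0) = 0: A + B = 0. From y(1) = 5: 4A - 1B = 5. Solving gives A = 1, B = -1.

y(n) = 4ⁿ - (-1)ⁿ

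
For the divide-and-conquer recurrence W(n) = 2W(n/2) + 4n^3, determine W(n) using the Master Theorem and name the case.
Master Theorem template: W(n) = a·W(n/b) + f(n).
Here: a=2, b=2, f(n)=4n^3
Compute log_b(a) = log_2(2) = 1.
f(n) = 4n^3 = Ω(n^(1+ε)) with ε = 2, and the regularity condition holds (a·f(n/b) = (a/b^3)·f(n) with a/b^3 = 2^-2 < 1). Case 3: W(n) = Θ(f(n)) = Θ(n^3).

Case 3: W(n) = Θ(n^3)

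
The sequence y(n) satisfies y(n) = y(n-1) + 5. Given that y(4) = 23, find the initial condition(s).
y(4) = y(0) + 4·5, so y(0) = 23 - 20 = 3.

y(0) = 3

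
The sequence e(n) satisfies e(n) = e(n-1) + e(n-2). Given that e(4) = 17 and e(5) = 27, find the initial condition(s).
Work backwards using e(k) = e(k+2) - e(k+1):
e(3) = e(5) - e(4) = 27 - 17 = 10
e(2) = e(4) - e(3) = 17 - 10 = 7
e(1) = e(3) - e(2) = 10 - 7 = 3
e(0) = e(2) - e(1) = 7 - 3 = 4

e(0) = 4, e(1) = 3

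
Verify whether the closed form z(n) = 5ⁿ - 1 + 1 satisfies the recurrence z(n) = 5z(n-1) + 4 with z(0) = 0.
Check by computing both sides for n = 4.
From the recurrence with z(0) = 0:
  z(0) = 0, z(1) = 4, z(2) = 24, z(3) = 124, z(4) = 624
  so the recurrence gives z(4) = 624.
From the proposed closed form z(n) = 5ⁿ - 1 + 1:
  z(4) = 625.
The recurrence gives 624 but the closed form gives 625, so the closed form does not satisfy the recurrence.

No, the closed form is incorrect.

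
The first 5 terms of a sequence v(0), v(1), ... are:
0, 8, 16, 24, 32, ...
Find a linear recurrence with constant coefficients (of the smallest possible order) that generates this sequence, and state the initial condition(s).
Look for the lowest-order linear relation among consecutive terms.
Observation: consecutive differences are constant (= 8).
Check at n=2: 1·8 + 8 = 16. ✓

v(n) = v(n-1) + 8, v(0) = 0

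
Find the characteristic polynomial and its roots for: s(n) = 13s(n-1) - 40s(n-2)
Substitute s(n) = rⁿ and divide through by rⁿ⁻²: r² - 13r + 40 = 0
Factor: (r - 5)(r - 8) = 0, so r = 5, 8.
General solution: s(n) = A·5ⁿ + B·8ⁿ

Characteristic: r² - 13r + 40 = 0, Roots: r = 5, 8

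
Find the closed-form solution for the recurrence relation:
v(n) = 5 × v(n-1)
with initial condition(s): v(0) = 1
Recurrence: v(n) = 5 × v(n-1), initial: v(0) = 1.
Each term is 5 times the previous, so this is geometric with ratio 5. After n steps: v(n) = v(0)·5ⁿ = 5ⁿ.

v(n) = 5ⁿ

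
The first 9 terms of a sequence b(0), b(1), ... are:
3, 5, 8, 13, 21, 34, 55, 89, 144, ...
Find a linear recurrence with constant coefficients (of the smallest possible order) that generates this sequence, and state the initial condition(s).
Look for the lowest-order linear relation among consecutive terms.
Observation: b(n) - 1·b(n-1) - (1)·b(n-2) = 0 holds for the shown terms, and no order-1 relation b(n) = α·b(n-1) + β fits.
Check at n=3: 1·8 + (1)·5 = 13. ✓

b(n) = b(n-1) + b(n-2), b(0) = 3, b(1) = 5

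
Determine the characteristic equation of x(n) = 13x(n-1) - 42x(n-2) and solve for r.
Substitute x(n) = rⁿ and divide through by rⁿ⁻²: r² - 13r + 42 = 0
Factor: (r - 6)(r - 7) = 0, so r = 6, 7.
General solution: x(n) = A·6ⁿ + B·7ⁿ

Characteristic: r² - 13r + 42 = 0, Roots: r = 6, 7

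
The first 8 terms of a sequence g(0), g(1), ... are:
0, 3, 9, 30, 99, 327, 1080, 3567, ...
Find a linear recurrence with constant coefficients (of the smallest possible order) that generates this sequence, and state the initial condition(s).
Look for the lowest-order linear relation among consecutive terms.
Observation: g(n) - 3·g(n-1) - (1)·g(n-2) = 0 holds for the shown terms, and no order-1 relation g(n) = α·g(n-1) + β fits.
Check at n=3: 3·9 + (1)·3 = 30. ✓

g(n) = 3g(n-1) + g(n-2), g(0) = 0, g(1) = 3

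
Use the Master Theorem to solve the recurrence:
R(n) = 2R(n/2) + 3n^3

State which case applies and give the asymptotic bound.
Master Theorem template: R(n) = a·R(n/b) + f(n).
Here: a=2, b=2, f(n)=3n^3
Compute log_b(a) = log_2(2) = 1.
f(n) = 3n^3 = Ω(n^(1+ε)) with ε = 2, and the regularity condition holds (a·f(n/b) = (a/b^3)·f(n) with a/b^3 = 2^-2 < 1). Case 3: R(n) = Θ(f(n)) = Θ(n^3).

Case 3: R(n) = Θ(n^3)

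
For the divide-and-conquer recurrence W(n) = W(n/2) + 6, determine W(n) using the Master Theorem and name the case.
Master Theorem template: W(n) = a·W(n/b) + f(n).
Here: a=1, b=2, f(n)=6
Compute log_b(a) = log_2(1) = 0.
f(n) = 6 = Θ(1). Case 2: W(n) = Θ(log n).

Case 2: W(n) = Θ(log n)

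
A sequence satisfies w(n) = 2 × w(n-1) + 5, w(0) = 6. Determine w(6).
Computing step by step:
w(0) = 6
w(1) = 2 × 6 + 5 = 17
w(2) = 2 × 17 + 5 = 39
w(3) = 2 × 39 + 5 = 83
w(4) = 2 × 83 + 5 = 171
w(5) = 2 × 171 + 5 = 347
w(6) = 2 × 347 + 5 = 699

699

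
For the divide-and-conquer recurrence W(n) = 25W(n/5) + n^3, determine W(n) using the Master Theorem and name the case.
Master Theorem template: W(n) = a·W(n/b) + f(n).
Here: a=25, b=5, f(n)=n^3
Compute log_b(a) = log_5(25) = 2.
f(n) = n^3 = Ω(n^(2+ε)) with ε = 1, and the regularity condition holds (a·f(n/b) = (a/b^3)·f(n) with a/b^3 = 5^-1 < 1). Case 3: W(n) = Θ(f(n)) = Θ(n^3).

Case 3: W(n) = Θ(n^3)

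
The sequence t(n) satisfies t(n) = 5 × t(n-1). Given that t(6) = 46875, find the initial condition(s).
In general t(n) = 5ⁿ · t(0). At n = 6: t(0) = t(6) / 5^6 = 46875 / 15625 = 3.

t(0) = 3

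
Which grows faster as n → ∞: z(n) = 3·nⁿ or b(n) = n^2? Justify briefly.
Comparing growth rates:
Growth-rate hierarchy: log n ≺ any polynomial ≺ any exponential cⁿ (c>1) ≺ n! ≺ nⁿ.
super-exponential nⁿ dominates polynomial degree 2 asymptotically.

z(n) grows faster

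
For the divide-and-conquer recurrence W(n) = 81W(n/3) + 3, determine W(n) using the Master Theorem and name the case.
Master Theorem template: W(n) = a·W(n/b) + f(n).
Here: a=81, b=3, f(n)=3
Compute log_b(a) = log_3(81) = 4.
f(n) = 3 = O(n^(4-ε)) with ε = 4. Case 1: W(n) = Θ(n^log_b(a)) = Θ(n^4).

Case 1: W(n) = Θ(n^4)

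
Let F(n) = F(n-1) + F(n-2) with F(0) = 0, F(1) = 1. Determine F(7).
Computing the sequence terms:
0, 1, 1, 2, 3, 5, 8, 13

13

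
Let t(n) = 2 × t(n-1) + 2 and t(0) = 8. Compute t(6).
Computing step by step:
t(0) = 8
t(1) = 2 × 8 + 2 = 18
t(2) = 2 × 18 + 2 = 38
t(3) = 2 × 38 + 2 = 78
t(4) = 2 × 78 + 2 = 158
t(5) = 2 × 158 + 2 = 318
t(6) = 2 × 318 + 2 = 638

638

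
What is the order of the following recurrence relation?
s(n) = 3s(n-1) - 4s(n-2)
The order is the largest lag k for which s(n-k) appears. Here the deepest term is s(n-2), so the order is 2.

Order 2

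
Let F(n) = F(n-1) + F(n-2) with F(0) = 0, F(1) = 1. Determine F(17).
Computing the sequence terms:
0, 1, 1, 2, 3, 5, 8, 13, 21, 34, 55, 89, 144, 233, 377, 610, 987, 1597

1597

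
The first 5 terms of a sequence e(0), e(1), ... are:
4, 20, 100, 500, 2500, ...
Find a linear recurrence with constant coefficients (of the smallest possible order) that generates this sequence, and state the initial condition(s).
Look for the lowest-order linear relation among consecutive terms.
Observation: each term is 5× the previous.
Check at n=2: 5·20 = 100. ✓

e(n) = 5 × e(n-1), e(0) = 4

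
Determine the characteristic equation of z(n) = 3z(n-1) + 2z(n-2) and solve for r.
Substitute z(n) = rⁿ and divide through by rⁿ⁻²: r² - 3r - 2 = 0
Discriminant: 3² + 4·2 = 17, not a perfect square, so by the quadratic formula r = (3 ± √17)/2.
General solution: z(n) = A·r₁ⁿ + B·r₂ⁿ where r₁,r₂ = (3 ± √17)/2

Characteristic: r² - 3r - 2 = 0, Roots: r = (3 ± √17)/2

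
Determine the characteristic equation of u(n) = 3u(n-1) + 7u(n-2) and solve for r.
Substitute u(n) = rⁿ and divide through by rⁿ⁻²: r² - 3r - 7 = 0
Discriminant: 3² + 4·7 = 37, not a perfect square, so by the quadratic formula r = (3 ± √37)/2.
General solution: u(n) = A·r₁ⁿ + B·r₂ⁿ where r₁,r₂ = (3 ± √37)/2

Characteristic: r² - 3r - 7 = 0, Roots: r = (3 ± √37)/2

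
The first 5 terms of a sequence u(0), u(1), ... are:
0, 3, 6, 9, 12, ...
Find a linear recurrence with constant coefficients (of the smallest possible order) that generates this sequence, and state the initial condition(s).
Look for the lowest-order linear relation among consecutive terms.
Observation: consecutive differences are constant (= 3).
Check at n=2: 1·3 + 3 = 6. ✓

u(n) = u(n-1) + 3, u(0) = 0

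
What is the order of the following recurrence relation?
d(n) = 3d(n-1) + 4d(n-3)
The order is the largest lag k for which d(n-k) appears. Here the deepest term is d(n-3), so the order is 3.

Order 3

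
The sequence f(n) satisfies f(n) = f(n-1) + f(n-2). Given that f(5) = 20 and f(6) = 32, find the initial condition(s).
Work backwards using f(k) = f(k+2) - f(k+1):
f(4) = f(6) - f(5) = 32 - 20 = 12
f(3) = f(5) - f(4) = 20 - 12 = 8
f(2) = f(4) - f(3) = 12 - 8 = 4
f(1) = f(3) - f(2) = 8 - 4 = 4
f(0) = f(2) - f(1) = 4 - 4 = 0

f(0) = 0, f(1) = 4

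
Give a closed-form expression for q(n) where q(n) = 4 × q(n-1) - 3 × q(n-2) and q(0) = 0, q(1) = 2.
Recurrence: q(n) = 4 × q(n-1) - 3 × q(n-2), initial: q(0) = 0, q(1) = 2.
Characteristic equation: r² - 4r + 3 = 0, which factors as (r - 3)(r - 1) = 0, so r = 3, 1. General solution q(n) = A·3ⁿ + B·1ⁿ. From q(0) = 0: A + B = 0. From q(1) = 2: 3A + 1B = 2. Solving gives A = 1, B = -1.

q(n) = 3ⁿ - 1ⁿ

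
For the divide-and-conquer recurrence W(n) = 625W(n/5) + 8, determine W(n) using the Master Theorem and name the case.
Master Theorem template: W(n) = a·W(n/b) + f(n).
Here: a=625, b=5, f(n)=8
Compute log_b(a) = log_5(625) = 4.
f(n) = 8 = O(n^(4-ε)) with ε = 4. Case 1: W(n) = Θ(n^log_b(a)) = Θ(n^4).

Case 1: W(n) = Θ(n^4)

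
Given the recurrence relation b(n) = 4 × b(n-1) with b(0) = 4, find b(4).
Computing step by step:
b(0) = 4
b(1) = 4 × 4 = 16
b(2) = 4 × 16 = 64
b(3) = 4 × 64 = 256
b(4) = 4 × 256 = 1024

1024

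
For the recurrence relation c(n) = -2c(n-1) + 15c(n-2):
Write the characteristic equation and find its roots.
Substitute c(n) = rⁿ and divide through by rⁿ⁻²: r² + 2r - 15 = 0
Factor: (r + 5)(r - 3) = 0, so r = -5, 3.
General solution: c(n) = A·(-5)ⁿ + B·3ⁿ

Characteristic: r² + 2r - 15 = 0, Roots: r = -5, 3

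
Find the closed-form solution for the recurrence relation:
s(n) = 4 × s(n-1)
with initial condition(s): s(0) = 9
Recurrence: s(n) = 4 × s(n-1), initial: s(0) = 9.
Each term is 4 times the previous, so this is geometric with ratio 4. After n steps: s(n) = s(0)·4ⁿ = 9·4ⁿ.

s(n) = 9·4ⁿ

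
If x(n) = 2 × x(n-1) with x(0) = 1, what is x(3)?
Computing step by step:
x(0) = 1
x(1) = 2 × 1 = 2
x(2) = 2 × 2 = 4
x(3) = 2 × 4 = 8

8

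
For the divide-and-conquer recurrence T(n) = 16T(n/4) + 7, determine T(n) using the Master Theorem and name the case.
Master Theorem template: T(n) = a·T(n/b) + f(n).
Here: a=16, b=4, f(n)=7
Compute log_b(a) = log_4(16) = 2.
f(n) = 7 = O(n^(2-ε)) with ε = 2. Case 1: T(n) = Θ(n^log_b(a)) = Θ(n^2).

Case 1: T(n) = Θ(n^2)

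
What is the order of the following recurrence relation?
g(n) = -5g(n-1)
The order is the largest lag k for which g(n-k) appears. Here the deepest term is g(n-1), so the order is 1.

Order 1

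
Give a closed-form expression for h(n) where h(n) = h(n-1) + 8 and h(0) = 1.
Recurrence: h(n) = h(n-1) + 8, initial: h(0) = 1.
Each step adds 8, so h(n) = h(0) + 8n = 8n + 1.

h(n) = 8n + 1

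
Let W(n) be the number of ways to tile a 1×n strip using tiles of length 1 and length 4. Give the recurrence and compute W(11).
Condition on the last tile: it has length 1 (leaving a 1×(n-1) strip) or length 4 (leaving a 1×(n-4) strip), so W(n) = W(n-1) + W(n-4) (order-4 linear recurrence).
For 0 ≤ i < 4 only unit tiles fit, so W(i) = 1.
Iterating the recurrence: W(4) = 2, W(5) = 3, W(6) = 4, W(7) = 5, W(8) = 7, W(9) = 10, W(10) = 14, W(11) = 19.

W(n) = W(n-1) + W(n-4), with W(i) = 1 for 0 ≤ i < 4; W(11) = 19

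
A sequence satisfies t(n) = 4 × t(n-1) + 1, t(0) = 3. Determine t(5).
Computing step by step:
t(0) = 3
t(1) = 4 × 3 + 1 = 13
t(2) = 4 × 13 + 1 = 53
t(3) = 4 × 53 + 1 = 213
t(4) = 4 × 213 + 1 = 853
t(5) = 4 × 853 + 1 = 3413

3413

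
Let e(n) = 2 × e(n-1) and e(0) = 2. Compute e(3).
Computing step by step:
e(0) = 2
e(1) = 2 × 2 = 4
e(2) = 2 × 4 = 8
e(3) = 2 × 8 = 16

16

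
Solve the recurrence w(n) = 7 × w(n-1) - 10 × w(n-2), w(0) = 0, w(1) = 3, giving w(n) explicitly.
Recurrence: w(n) = 7 × w(n-1) - 10 × w(n-2), initial: w(0) = 0, w(1) = 3.
Characteristic equation: r² - 7r + 10 = 0, which factors as (r - 5)(r - 2) = 0, so r = 5, 2. General solution w(n) = A·5ⁿ + B·2ⁿ. From w(0) = 0: A + B = 0. From w(1) = 3: 5A + 2B = 3. Solving gives A = 1, B = -1.

w(n) = 5ⁿ - 2ⁿ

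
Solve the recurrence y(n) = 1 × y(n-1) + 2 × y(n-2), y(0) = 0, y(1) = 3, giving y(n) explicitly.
Recurrence: y(n) = 1 × y(n-1) + 2 × y(n-2), initial: y(0) = 0, y(1) = 3.
Characteristic equation: r² - 1r - 2 = 0, which factors as (r - 2)(r + 1) = 0, so r = 2, -1. General solution y(n) = A·2ⁿ + B·(-1)ⁿ. From y(0) = 0: A + B = 0. From y(1) = 3: 2A - 1B = 3. Solving gives A = 1, B = -1.

y(n) = 2ⁿ - (-1)ⁿ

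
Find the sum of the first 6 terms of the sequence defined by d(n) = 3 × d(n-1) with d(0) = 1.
Computing the sequence terms: 1, 3, 9, 27, 81, 243
Adding these values together:

364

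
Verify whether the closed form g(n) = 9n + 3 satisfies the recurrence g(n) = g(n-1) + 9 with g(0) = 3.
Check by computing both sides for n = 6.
From the recurrence with g(0) = 3:
  g(0) = 3, g(1) = 12, g(2) = 21, g(3) = 30, g(4) = 39, g(5) = 48, g(6) = 57
  so the recurrence gives g(6) = 57.
From the proposed closed form g(n) = 9n + 3:
  g(6) = 57.
Both sides give 57 at n = 6, and the initial condition(s) match, so the closed form is consistent.

Yes, the closed form is correct.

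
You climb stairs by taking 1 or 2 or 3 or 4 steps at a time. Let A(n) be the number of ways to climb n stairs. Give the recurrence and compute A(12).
Condition on the size of the last step (1 to 4): before it there were n-1, …, n-4 stairs climbed, and these cases are disjoint, so A(n) = A(n-1) + A(n-2) + A(n-3) + A(n-4) (order-4 linear recurrence).
Initial conditions by direct count (compositions of i into parts ≤ 4): A(1) = 1; A(2) = 2; A(3) = 4; A(4) = 8.
Iterating the recurrence: A(5) = 15, A(6) = 29, A(7) = 56, A(8) = 108, A(9) = 208, A(10) = 401, A(11) = 773, A(12) = 1490.

A(n) = A(n-1) + A(n-2) + A(n-3) + A(n-4), A(1) = 1, A(2) = 2, A(3) = 4, A(4) = 8; A(12) = 1490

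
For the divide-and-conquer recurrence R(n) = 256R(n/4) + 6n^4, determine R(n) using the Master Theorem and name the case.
Master Theorem template: R(n) = a·R(n/b) + f(n).
Here: a=256, b=4, f(n)=6n^4
Compute log_b(a) = log_4(256) = 4.
f(n) = 6n^4 = Θ(n^4). Case 2: R(n) = Θ(n^4 log n).

Case 2: R(n) = Θ(n^4 log n)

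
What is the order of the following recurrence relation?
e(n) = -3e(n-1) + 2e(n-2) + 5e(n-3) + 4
The order is the largest lag k for which e(n-k) appears. Here the deepest term is e(n-3) (the 4 term is non-homogeneous and does not affect the order), so the order is 3.

Order 3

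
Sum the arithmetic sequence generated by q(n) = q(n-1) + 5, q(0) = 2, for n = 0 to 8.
Computing the sequence terms: 2, 7, 12, 17, 22, 27, 32, 37, 42
Adding these values together:

198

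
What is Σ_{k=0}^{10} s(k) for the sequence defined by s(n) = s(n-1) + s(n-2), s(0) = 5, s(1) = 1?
Computing the sequence terms: 5, 1, 6, 7, 13, 20, 33, 53, 86, 139, 225
Adding these values together:

588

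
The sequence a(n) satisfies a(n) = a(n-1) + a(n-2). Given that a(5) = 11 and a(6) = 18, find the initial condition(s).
Work backwards using a(k) = a(k+2) - a(k+1):
a(4) = a(6) - a(5) = 18 - 11 = 7
a(3) = a(5) - a(4) = 11 - 7 = 4
a(2) = a(4) - a(3) = 7 - 4 = 3
a(1) = a(3) - a(2) = 4 - 3 = 1
a(0) = a(2) - a(1) = 3 - 1 = 2

a(0) = 2, a(1) = 1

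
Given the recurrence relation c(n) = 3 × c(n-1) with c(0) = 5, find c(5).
Computing step by step:
c(0) = 5
c(1) = 3 × 5 = 15
c(2) = 3 × 15 = 45
c(3) = 3 × 45 = 135
c(4) = 3 × 135 = 405
c(5) = 3 × 405 = 1215

1215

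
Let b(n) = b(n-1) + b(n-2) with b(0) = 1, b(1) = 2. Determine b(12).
Computing the sequence terms:
1, 2, 3, 5, 8, 13, 21, 34, 55, 89, 144, 233, 377

377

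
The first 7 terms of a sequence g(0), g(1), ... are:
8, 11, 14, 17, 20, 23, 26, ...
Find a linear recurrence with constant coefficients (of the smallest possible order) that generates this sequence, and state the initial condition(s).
Look for the lowest-order linear relation among consecutive terms.
Observation: consecutive differences are constant (= 3).
Check at n=2: 1·11 + 3 = 14. ✓

g(n) = g(n-1) + 3, g(0) = 8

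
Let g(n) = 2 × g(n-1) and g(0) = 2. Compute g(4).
Computing step by step:
g(0) = 2
g(1) = 2 × 2 = 4
g(2) = 2 × 4 = 8
g(3) = 2 × 8 = 16
g(4) = 2 × 16 = 32

32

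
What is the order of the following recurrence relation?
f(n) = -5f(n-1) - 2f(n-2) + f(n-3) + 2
The order is the largest lag k for which f(n-k) appears. Here the deepest term is f(n-3) (the 2 term is non-homogeneous and does not affect the order), so the order is 3.

Order 3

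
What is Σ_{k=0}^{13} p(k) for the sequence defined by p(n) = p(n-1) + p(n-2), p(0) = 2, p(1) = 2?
Computing the sequence terms: 2, 2, 4, 6, 10, 16, 26, 42, 68, 110, 178, 288, 466, 754
Adding these values together:

1972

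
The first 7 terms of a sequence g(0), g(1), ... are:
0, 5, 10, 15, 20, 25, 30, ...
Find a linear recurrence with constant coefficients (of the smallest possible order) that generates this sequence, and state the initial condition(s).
Look for the lowest-order linear relation among consecutive terms.
Observation: consecutive differences are constant (= 5).
Check at n=2: 1·5 + 5 = 10. ✓

g(n) = g(n-1) + 5, g(0) = 0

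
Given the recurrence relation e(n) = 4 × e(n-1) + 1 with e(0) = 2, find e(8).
Computing step by step:
e(0) = 2
e(1) = 4 × 2 + 1 = 9
e(2) = 4 × 9 + 1 = 37
e(3) = 4 × 37 + 1 = 149
e(4) = 4 × 149 + 1 = 597
e(5) = 4 × 597 + 1 = 2389
e(6) = 4 × 2389 + 1 = 9557
e(7) = 4 × 9557 + 1 = 38229
e(8) = 4 × 38229 + 1 = 152917

152917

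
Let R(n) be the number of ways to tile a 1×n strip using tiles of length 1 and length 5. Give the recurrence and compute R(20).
Condition on the last tile: it has length 1 (leaving a 1×(n-1) strip) or length 5 (leaving a 1×(n-5) strip), so R(n) = R(n-1) + R(n-5) (order-5 linear recurrence).
For 0 ≤ i < 5 only unit tiles fit, so R(i) = 1.
Iterating the recurrence: R(5) = 2, R(6) = 3, R(7) = 4, R(8) = 5, R(9) = 6, R(10) = 8, R(11) = 11, R(12) = 15, R(13) = 20, R(14) = 26, R(15) = 34, R(16) = 45, R(17) = 60, R(18) = 80, R(19) = 106, R(20) = 140.

R(n) = R(n-1) + R(n-5), with R(i) = 1 for 0 ≤ i < 5; R(20) = 140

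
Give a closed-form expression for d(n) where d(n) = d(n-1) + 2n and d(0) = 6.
Recurrence: d(n) = d(n-1) + 2n, initial: d(0) = 6.
Telescoping: d(n) = d(0) + 2·Σᵢ₌₁ⁿ i = 6 + 2·n(n+1)/2.

d(n) = 2·n(n+1)/2 + 6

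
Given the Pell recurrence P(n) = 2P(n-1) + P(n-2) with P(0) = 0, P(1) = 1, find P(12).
Computing the sequence terms:
0, 1, 2, 5, 12, 29, 70, 169, 408, 985, 2378, 5741, 13860

13860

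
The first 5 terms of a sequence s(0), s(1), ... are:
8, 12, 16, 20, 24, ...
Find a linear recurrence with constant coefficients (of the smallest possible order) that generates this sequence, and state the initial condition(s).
Look for the lowest-order linear relation among consecutive terms.
Observation: consecutive differences are constant (= 4).
Check at n=2: 1·12 + 4 = 16. ✓

s(n) = s(n-1) + 4, s(0) = 8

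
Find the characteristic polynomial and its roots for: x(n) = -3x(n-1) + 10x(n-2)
Substitute x(n) = rⁿ and divide through by rⁿ⁻²: r² + 3r - 10 = 0
Factor: (r + 5)(r - 2) = 0, so r = -5, 2.
General solution: x(n) = A·(-5)ⁿ + B·2ⁿ

Characteristic: r² + 3r - 10 = 0, Roots: r = -5, 2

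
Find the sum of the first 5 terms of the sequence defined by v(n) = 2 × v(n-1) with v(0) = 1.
Computing the sequence terms: 1, 2, 4, 8, 16
Adding these values together:

31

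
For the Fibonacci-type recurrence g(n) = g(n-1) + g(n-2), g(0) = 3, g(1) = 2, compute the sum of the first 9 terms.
Computing the sequence terms: 3, 2, 5, 7, 12, 19, 31, 50, 81
Adding these values together:

210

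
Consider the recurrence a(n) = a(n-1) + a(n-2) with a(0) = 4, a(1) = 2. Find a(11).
Computing the sequence terms:
4, 2, 6, 8, 14, 22, 36, 58, 94, 152, 246, 398

398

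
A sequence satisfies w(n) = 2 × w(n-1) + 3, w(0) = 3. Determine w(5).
Computing step by step:
w(0) = 3
w(1) = 2 × 3 + 3 = 9
w(2) = 2 × 9 + 3 = 21
w(3) = 2 × 21 + 3 = 45
w(4) = 2 × 45 + 3 = 93
w(5) = 2 × 93 + 3 = 189

189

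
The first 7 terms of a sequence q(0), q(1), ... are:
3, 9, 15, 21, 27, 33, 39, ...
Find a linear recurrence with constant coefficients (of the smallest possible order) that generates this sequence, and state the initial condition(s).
Look for the lowest-order linear relation among consecutive terms.
Observation: consecutive differences are constant (= 6).
Check at n=2: 1·9 + 6 = 15. ✓

q(n) = q(n-1) + 6, q(0) = 3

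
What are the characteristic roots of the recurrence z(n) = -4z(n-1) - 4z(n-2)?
Substitute z(n) = rⁿ and divide through by rⁿ⁻²: r² + 4r + 4 = 0
Factor: (r + 2)² = 0, so r = -2 (double root).
General solution: z(n) = (A + Bn)·(-2)ⁿ

Characteristic: r² + 4r + 4 = 0, Roots: r = -2 (double root)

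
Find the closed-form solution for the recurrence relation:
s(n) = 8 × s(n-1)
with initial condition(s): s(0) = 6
Recurrence: s(n) = 8 × s(n-1), initial: s(0) = 6.
Each term is 8 times the previous, so this is geometric with ratio 8. After n steps: s(n) = s(0)·8ⁿ = 6·8ⁿ.

s(n) = 6·8ⁿ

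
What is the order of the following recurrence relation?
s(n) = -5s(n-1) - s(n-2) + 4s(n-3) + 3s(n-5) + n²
The order is the largest lag k for which s(n-k) appears. Here the deepest term is s(n-5) (the n² term is non-homogeneous and does not affect the order), so the order is 5.

Order 5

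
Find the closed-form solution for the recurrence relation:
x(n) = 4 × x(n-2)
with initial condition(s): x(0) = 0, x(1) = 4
Recurrence: x(n) = 4 × x(n-2), initial: x(0) = 0, x(1) = 4.
Characteristic equation: r² - 4 = 0, which factors as (r - 2)(r + 2) = 0, so r = 2, -2. General solution x(n) = A·2ⁿ + B·(-2)ⁿ. From x(0) = 0: A + B = 0. From x(1) = 4: 2A - 2B = 4. Solving gives A = 1, B = -1.

x(n) = 2ⁿ - (-2)ⁿ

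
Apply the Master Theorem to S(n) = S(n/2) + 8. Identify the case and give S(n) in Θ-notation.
Master Theorem template: S(n) = a·S(n/b) + f(n).
Here: a=1, b=2, f(n)=8
Compute log_b(a) = log_2(1) = 0.
f(n) = 8 = Θ(1). Case 2: S(n) = Θ(log n).

Case 2: S(n) = Θ(log n)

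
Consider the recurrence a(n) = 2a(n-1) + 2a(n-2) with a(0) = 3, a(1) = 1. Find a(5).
Computing the sequence terms:
3, 1, 8, 18, 52, 140

140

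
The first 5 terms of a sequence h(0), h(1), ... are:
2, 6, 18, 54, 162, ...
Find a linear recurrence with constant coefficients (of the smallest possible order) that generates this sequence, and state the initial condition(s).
Look for the lowest-order linear relation among consecutive terms.
Observation: each term is 3× the previous.
Check at n=2: 3·6 = 18. ✓

h(n) = 3 × h(n-1), h(0) = 2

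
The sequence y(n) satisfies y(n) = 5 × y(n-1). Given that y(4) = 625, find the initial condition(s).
In general y(n) = 5ⁿ · y(0). At n = 4: y(0) = y(4) / 5^4 = 625 / 625 = 1.

y(0) = 1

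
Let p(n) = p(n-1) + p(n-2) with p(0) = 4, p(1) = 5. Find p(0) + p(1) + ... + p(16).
Computing the sequence terms: 4, 5, 9, 14, 23, 37, 60, 97, 157, 254, 411, 665, 1076, 1741, 2817, 4558, 7375
Adding these values together:

19303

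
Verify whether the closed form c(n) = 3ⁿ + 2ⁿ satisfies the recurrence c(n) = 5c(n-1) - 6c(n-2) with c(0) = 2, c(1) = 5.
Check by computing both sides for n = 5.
From the recurrence with c(0) = 2, c(1) = 5:
  c(0) = 2, c(1) = 5, c(2) = 13, c(3) = 35, c(4) = 97, c(5) = 275
  so the recurrence gives c(5) = 275.
From the proposed closed form c(n) = 3ⁿ + 2ⁿ:
  c(5) = 275.
Both sides give 275 at n = 5, and the initial condition(s) match, so the closed form is consistent.

Yes, the closed form is correct.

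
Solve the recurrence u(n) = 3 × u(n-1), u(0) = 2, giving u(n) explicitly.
Recurrence: u(n) = 3 × u(n-1), initial: u(0) = 2.
Each term is 3 times the previous, so this is geometric with ratio 3. After n steps: u(n) = u(0)·3ⁿ = 2·3ⁿ.

u(n) = 2·3ⁿ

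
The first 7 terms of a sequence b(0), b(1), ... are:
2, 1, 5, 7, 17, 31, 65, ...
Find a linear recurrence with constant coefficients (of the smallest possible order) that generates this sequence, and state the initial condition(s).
Look for the lowest-order linear relation among consecutive terms.
Observation: b(n) - 1·b(n-1) - (2)·b(n-2) = 0 holds for the shown terms, and no order-1 relation b(n) = α·b(n-1) + β fits.
Check at n=3: 1·5 + (2)·1 = 7. ✓

b(n) = b(n-1) + 2b(n-2), b(0) = 2, b(1) = 1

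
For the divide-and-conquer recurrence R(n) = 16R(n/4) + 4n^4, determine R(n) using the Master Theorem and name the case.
Master Theorem template: R(n) = a·R(n/b) + f(n).
Here: a=16, b=4, f(n)=4n^4
Compute log_b(a) = log_4(16) = 2.
f(n) = 4n^4 = Ω(n^(2+ε)) with ε = 2, and the regularity condition holds (a·f(n/b) = (a/b^4)·f(n) with a/b^4 = 4^-2 < 1). Case 3: R(n) = Θ(f(n)) = Θ(n^4).

Case 3: R(n) = Θ(n^4)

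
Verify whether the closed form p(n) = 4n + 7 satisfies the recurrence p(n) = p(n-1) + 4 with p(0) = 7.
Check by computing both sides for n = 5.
From the recurrence with p(0) = 7:
  p(0) = 7, p(1) = 11, p(2) = 15, p(3) = 19, p(4) = 23, p(5) = 27
  so the recurrence gives p(5) = 27.
From the proposed closed form p(n) = 4n + 7:
  p(5) = 27.
Both sides give 27 at n = 5, and the initial condition(s) match, so the closed form is consistent.

Yes, the closed form is correct.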